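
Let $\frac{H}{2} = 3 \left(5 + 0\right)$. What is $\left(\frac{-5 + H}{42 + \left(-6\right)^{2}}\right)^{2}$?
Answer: $\frac{625}{6084} \approx 0.10273$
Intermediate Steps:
$H = 30$ ($H = 2 \cdot 3 \left(5 + 0\right) = 2 \cdot 3 \cdot 5 = 2 \cdot 15 = 30$)
$\left(\frac{-5 + H}{42 + \left(-6\right)^{2}}\right)^{2} = \left(\frac{-5 + 30}{42 + \left(-6\right)^{2}}\right)^{2} = \left(\frac{25}{42 + 36}\right)^{2} = \left(\frac{25}{78}\right)^{2} = \frac{625}{6084}$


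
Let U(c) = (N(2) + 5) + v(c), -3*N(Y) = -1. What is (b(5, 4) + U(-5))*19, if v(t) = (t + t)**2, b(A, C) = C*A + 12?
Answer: 7828/3 ≈ 2609.3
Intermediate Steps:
b(A, C) = 12 + A*C (b(A, C) = A*C + 12 = 12 + A*C)
N(Y) = 1/3 (N(Y) = -1/3*(-1) = 1/3)
v(t) = 4*t**2 (v(t) = (2*t)**2 = 4*t**2)
U(c) = 16/3 + 4*c**2 (U(c) = (1/3 + 5) + 4*c**2 = 16/3 + 4*c**2)
(b(5, 4) + U(-5))*19 = ((12 + 5*4) + (16/3 + 4*(-5)**2))*19 = ((12 + 20) + (16/3 + 4*25))*19 = (32 + (16/3 + 100))*19 = (32 + 316/3)*19 = (412/3)*19 = 7828/3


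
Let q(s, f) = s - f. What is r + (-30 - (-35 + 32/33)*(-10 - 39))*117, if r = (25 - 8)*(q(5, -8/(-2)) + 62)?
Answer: -2172882/11 ≈ -1.9753e+5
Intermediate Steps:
r = 1071 (r = (25 - 8)*((5 - (-8)/(-2)) + 62) = 17*((5 - (-8)*(-1)/2) + 62) = 17*((5 - 1*4) + 62) = 17*((5 - 4) + 62) = 17*(1 + 62) = 17*63 = 1071)
r + (-30 - (-35 + 32/33)*(-10 - 39))*117 = 1071 + (-30 - (-35 + 32/33)*(-10 - 39))*117 = 1071 + (-30 - (-35 + 32*(1/33))*(-49))*117 = 1071 + (-30 - (-35 + 32/33)*(-49))*117 = 1071 + (-30 - (-1123)*(-49)/33)*117 = 1071 + (-30 - 1*55027/33)*117 = 1071 + (-30 - 55027/33)*117 = 1071 - 56017/33*117 = 1071 - 2184663/11 = -2172882/11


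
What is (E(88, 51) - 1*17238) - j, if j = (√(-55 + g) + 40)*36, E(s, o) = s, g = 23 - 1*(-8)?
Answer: -18590 - 72*I*√6 ≈ -18590.0 - 176.36*I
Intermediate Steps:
g = 31 (g = 23 + 8 = 31)
j = 1440 + 72*I*√6 (j = (√(-55 + 31) + 40)*36 = (√(-24) + 40)*36 = (2*I*√6 + 40)*36 = (40 + 2*I*√6)*36 = 1440 + 72*I*√6 ≈ 1440.0 + 176.36*I)
(E(88, 51) - 1*17238) - j = (88 - 1*17238) - (1440 + 72*I*√6) = (88 - 17238) + (-1440 - 72*I*√6) = -17150 + (-1440 - 72*I*√6) = -18590 - 72*I*√6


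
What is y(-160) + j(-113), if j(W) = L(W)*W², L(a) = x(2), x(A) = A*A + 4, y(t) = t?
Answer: 101992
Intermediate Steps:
x(A) = 4 + A² (x(A) = A² + 4 = 4 + A²)
L(a) = 8 (L(a) = 4 + 2² = 4 + 4 = 8)
j(W) = 8*W²
y(-160) + j(-113) = -160 + 8*(-113)² = -160 + 8*12769 = -160 + 102152 = 101992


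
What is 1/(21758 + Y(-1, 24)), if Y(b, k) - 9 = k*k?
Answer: 1/22343 ≈ 4.4757e-5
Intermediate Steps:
Y(b, k) = 9 + k**2 (Y(b, k) = 9 + k*k = 9 + k**2)
1/(21758 + Y(-1, 24)) = 1/(21758 + (9 + 24**2)) = 1/(21758 + (9 + 576)) = 1/(21758 + 585) = 1/22343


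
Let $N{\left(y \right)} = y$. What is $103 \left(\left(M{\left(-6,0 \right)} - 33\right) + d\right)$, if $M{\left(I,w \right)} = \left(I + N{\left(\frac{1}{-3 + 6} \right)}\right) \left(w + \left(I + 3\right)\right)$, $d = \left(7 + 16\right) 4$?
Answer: $7828$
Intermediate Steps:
$d = 92$ ($d = 23 \cdot 4 = 92$)
$M{\left(I,w \right)} = \left(\frac{1}{3} + I\right) \left(3 + I + w\right)$ ($M{\left(I,w \right)} = \left(I + \frac{1}{-3 + 6}\right) \left(w + \left(I + 3\right)\right) = \left(I + \frac{1}{3}\right) \left(w + \left(3 + I\right)\right) = \left(I + \frac{1}{3}\right) \left(3 + I + w\right) = \left(\frac{1}{3} + I\right) \left(3 + I + w\right)$)
$103 \left(\left(M{\left(-6,0 \right)} - 33\right) + d\right) = 103 \left(\left(\left(1 + \left(-6\right)^{2} + \frac{1}{3} \cdot 0 + \frac{10}{3} \left(-6\right) - 0\right) - 33\right) + 92\right) = 103 \left(\left(\left(1 + 36 + 0 - 20 + 0\right) - 33\right) + 92\right) = 103 \left(\left(17 - 33\right) + 92\right) = 103 \left(-16 + 92\right) = 103 \cdot 76 = 7828$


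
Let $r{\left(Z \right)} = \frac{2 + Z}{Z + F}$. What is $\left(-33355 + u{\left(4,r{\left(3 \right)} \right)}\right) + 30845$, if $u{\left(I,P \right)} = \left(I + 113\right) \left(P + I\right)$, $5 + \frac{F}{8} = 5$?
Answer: $-1847$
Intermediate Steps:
$F = 0$ ($F = -40 + 8 \cdot 5 = -40 + 40 = 0$)
$r{\left(Z \right)} = \frac{2 + Z}{Z}$ ($r{\left(Z \right)} = \frac{2 + Z}{Z + 0} = \frac{2 + Z}{Z}$)
$u{\left(I,P \right)} = \left(113 + I\right) \left(I + P\right)$
$\left(-33355 + u{\left(4,r{\left(3 \right)} \right)}\right) + 30845 = \left(-33355 + \left(4^{2} + 113 \cdot 4 + 113 \frac{2 + 3}{3} + 4 \frac{2 + 3}{3}\right)\right) + 30845 = \left(-33355 + \left(16 + 452 + 113 \cdot \frac{1}{3} \cdot 5 + 4 \cdot \frac{1}{3} \cdot 5\right)\right) + 30845 = \left(-33355 + \left(16 + 452 + 113 \cdot \frac{5}{3} + 4 \cdot \frac{5}{3}\right)\right) + 30845 = \left(-33355 + \left(16 + 452 + \frac{565}{3} + \frac{20}{3}\right)\right) + 30845 = \left(-33355 + 663\right) + 30845 = -32692 + 30845 = -1847$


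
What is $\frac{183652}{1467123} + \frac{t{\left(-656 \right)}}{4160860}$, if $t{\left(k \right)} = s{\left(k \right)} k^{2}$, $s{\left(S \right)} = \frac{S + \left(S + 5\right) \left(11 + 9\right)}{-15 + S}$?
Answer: $\frac{326684547796316}{146289824117085} \approx 2.2331$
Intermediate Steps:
$s{\left(S \right)} = \frac{100 + 21 S}{-15 + S}$ ($s{\left(S \right)} = \frac{S + \left(5 + S\right) 20}{-15 + S} = \frac{S + \left(100 + 20 S\right)}{-15 + S} = \frac{100 + 21 S}{-15 + S}$)
$t{\left(k \right)} = \frac{k^{2} \left(100 + 21 k\right)}{-15 + k}$ ($t{\left(k \right)} = \frac{100 + 21 k}{-15 + k} k^{2} = \frac{k^{2} \left(100 + 21 k\right)}{-15 + k}$)
$\frac{183652}{1467123} + \frac{t{\left(-656 \right)}}{4160860} = \frac{183652}{1467123} + \frac{\left(-656\right)^{2} \frac{1}{-15 - 656} \left(100 + 21 \left(-656\right)\right)}{4160860} = 183652 \cdot \frac{1}{1467123} + \frac{430336 \left(100 - 13776\right)}{-671} \cdot \frac{1}{4160860} = \frac{26236}{209589} + 430336 \left(- \frac{1}{671}\right) \left(-13676\right) \frac{1}{4160860} = \frac{26236}{209589} + \frac{5885275136}{671} \cdot \frac{1}{4160860} = \frac{26236}{209589} + \frac{1471318784}{697984265} = \frac{326684547796316}{146289824117085}$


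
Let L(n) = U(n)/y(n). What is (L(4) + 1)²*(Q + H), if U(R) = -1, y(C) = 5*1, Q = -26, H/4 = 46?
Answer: 2528/25 ≈ 101.12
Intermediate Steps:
H = 184 (H = 4*46 = 184)
y(C) = 5
L(n) = -⅕ (L(n) = -1/5 = -1*⅕ = -⅕)
(L(4) + 1)²*(Q + H) = (-⅕ + 1)²*(-26 + 184) = (⅘)²*158 = (16/25)*158 = 2528/25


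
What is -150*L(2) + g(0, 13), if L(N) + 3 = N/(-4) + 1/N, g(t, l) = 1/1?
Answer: 451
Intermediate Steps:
g(t, l) = 1
L(N) = -3 + 1/N - N/4 (L(N) = -3 + (N/(-4) + 1/N) = -3 + (N*(-¼) + 1/N) = -3 + (-N/4 + 1/N) = -3 + (1/N - N/4) = -3 + 1/N - N/4)
-150*L(2) + g(0, 13) = -150*(-3 + 1/2 - ¼*2) + 1 = -150*(-3 + ½ - ½) + 1 = -150*(-3) + 1 = 450 + 1 = 451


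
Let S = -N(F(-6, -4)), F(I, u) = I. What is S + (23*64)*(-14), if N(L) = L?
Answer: -20602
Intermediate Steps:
S = 6 (S = -1*(-6) = 6)
S + (23*64)*(-14) = 6 + (23*64)*(-14) = 6 + 1472*(-14) = 6 - 20608 = -20602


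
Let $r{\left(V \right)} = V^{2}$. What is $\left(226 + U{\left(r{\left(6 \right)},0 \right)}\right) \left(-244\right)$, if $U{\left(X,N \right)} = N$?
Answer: $-55144$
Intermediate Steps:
$\left(226 + U{\left(r{\left(6 \right)},0 \right)}\right) \left(-244\right) = \left(226 + 0\right) \left(-244\right) = 226 \left(-244\right) = -55144$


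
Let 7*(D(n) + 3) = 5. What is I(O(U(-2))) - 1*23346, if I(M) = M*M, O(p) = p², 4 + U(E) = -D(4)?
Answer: -56033010/2401 ≈ -23337.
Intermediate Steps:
D(n) = -16/7 (D(n) = -3 + (⅐)*5 = -3 + 5/7 = -16/7)
U(E) = -12/7 (U(E) = -4 - 1*(-16/7) = -4 + 16/7 = -12/7)
I(M) = M²
I(O(U(-2))) - 1*23346 = ((-12/7)²)² - 1*23346 = (144/49)² - 23346 = 20736/2401 - 23346 = -56033010/2401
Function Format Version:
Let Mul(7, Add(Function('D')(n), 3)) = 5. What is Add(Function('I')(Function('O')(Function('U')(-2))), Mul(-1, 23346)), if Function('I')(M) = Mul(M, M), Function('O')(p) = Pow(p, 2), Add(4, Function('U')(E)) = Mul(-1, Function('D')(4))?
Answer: Rational(-56033010, 2401) ≈ -23337.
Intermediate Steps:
Function('D')(n) = Rational(-16, 7) (Function('D')(n) = Add(-3, Mul(Rational(1, 7), 5)) = Add(-3, Rational(5, 7)) = Rational(-16, 7))
Function('U')(E) = Rational(-12, 7) (Function('U')(E) = Add(-4, Mul(-1, Rational(-16, 7))) = Add(-4, Rational(16, 7)) = Rational(-12, 7))
Function('I')(M) = Pow(M, 2)
Add(Function('I')(Function('O')(Function('U')(-2))), Mul(-1, 23346)) = Add(Pow(Pow(Rational(-12, 7), 2), 2), Mul(-1, 23346)) = Add(Pow(Rational(144, 49), 2), -23346) = Add(Rational(20736, 2401), -23346) = Rational(-56033010, 2401)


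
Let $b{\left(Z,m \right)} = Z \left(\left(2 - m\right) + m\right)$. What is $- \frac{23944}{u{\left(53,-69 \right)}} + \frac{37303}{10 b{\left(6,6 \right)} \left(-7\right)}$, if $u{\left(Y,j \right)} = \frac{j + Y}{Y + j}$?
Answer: $- \frac{2878609}{120} \approx -23988.0$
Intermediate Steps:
$u{\left(Y,j \right)} = 1$ ($u{\left(Y,j \right)} = \frac{Y + j}{Y + j} = 1$)
$b{\left(Z,m \right)} = 2 Z$ ($b{\left(Z,m \right)} = Z 2 = 2 Z$)
$- \frac{23944}{u{\left(53,-69 \right)}} + \frac{37303}{10 b{\left(6,6 \right)} \left(-7\right)} = - \frac{23944}{1} + \frac{37303}{10 \cdot 2 \cdot 6 \left(-7\right)} = \left(-23944\right) 1 + \frac{37303}{10 \cdot 12 \left(-7\right)} = -23944 + \frac{37303}{120 \left(-7\right)} = -23944 + \frac{37303}{-840} = -23944 + 37303 \left(- \frac{1}{840}\right) = -23944 - \frac{5329}{120} = - \frac{2878609}{120}$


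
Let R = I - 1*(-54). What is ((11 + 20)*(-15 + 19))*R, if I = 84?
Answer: 17112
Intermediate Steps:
R = 138 (R = 84 - 1*(-54) = 84 + 54 = 138)
((11 + 20)*(-15 + 19))*R = ((11 + 20)*(-15 + 19))*138 = (31*4)*138 = 124*138 = 17112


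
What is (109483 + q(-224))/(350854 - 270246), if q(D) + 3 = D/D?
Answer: 109481/80608 ≈ 1.3582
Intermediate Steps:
q(D) = -2 (q(D) = -3 + D/D = -3 + 1 = -2)
(109483 + q(-224))/(350854 - 270246) = (109483 - 2)/(350854 - 270246) = 109481/80608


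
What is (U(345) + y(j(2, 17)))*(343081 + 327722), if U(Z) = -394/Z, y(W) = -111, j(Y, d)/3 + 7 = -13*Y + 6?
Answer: -8650899089/115 ≈ -7.5225e+7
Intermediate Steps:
j(Y, d) = -3 - 39*Y (j(Y, d) = -21 + 3*(-13*Y + 6) = -21 + 3*(6 - 13*Y) = -21 + (18 - 39*Y) = -3 - 39*Y)
(U(345) + y(j(2, 17)))*(343081 + 327722) = (-394/345 - 111)*(343081 + 327722) = (-394*1/345 - 111)*670803 = (-394/345 - 111)*670803 = -38689/345*670803 = -8650899089/115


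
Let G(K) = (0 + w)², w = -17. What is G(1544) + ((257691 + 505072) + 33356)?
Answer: 796408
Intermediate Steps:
G(K) = 289 (G(K) = (0 - 17)² = (-17)² = 289)
G(1544) + ((257691 + 505072) + 33356) = 289 + ((257691 + 505072) + 33356) = 289 + (762763 + 33356) = 289 + 796119 = 796408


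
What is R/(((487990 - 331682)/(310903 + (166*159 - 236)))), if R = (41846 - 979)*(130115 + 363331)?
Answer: 3398528371976301/78154 ≈ 4.3485e+10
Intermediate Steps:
R = 20165657682 (R = 40867*493446 = 20165657682)
R/(((487990 - 331682)/(310903 + (166*159 - 236)))) = 20165657682/(((487990 - 331682)/(310903 + (166*159 - 236)))) = 20165657682/((156308/(310903 + (26394 - 236)))) = 20165657682/((156308/(310903 + 26158))) = 20165657682/((156308/337061)) = 20165657682/((156308*(1/337061))) = 20165657682/(156308/337061) = 20165657682*(337061/156308) = 3398528371976301/78154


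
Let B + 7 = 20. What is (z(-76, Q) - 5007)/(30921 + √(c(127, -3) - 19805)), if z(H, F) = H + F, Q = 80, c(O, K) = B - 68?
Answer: -51565921/318709367 + 10006*I*√4965/956128101 ≈ -0.1618 + 0.0007374*I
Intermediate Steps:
B = 13 (B = -7 + 20 = 13)
c(O, K) = -55 (c(O, K) = 13 - 68 = -55)
z(H, F) = F + H
(z(-76, Q) - 5007)/(30921 + √(c(127, -3) - 19805)) = ((80 - 76) - 5007)/(30921 + √(-55 - 19805)) = (4 - 5007)/(30921 + √(-19860)) = -5003/(30921 + 2*I*√4965)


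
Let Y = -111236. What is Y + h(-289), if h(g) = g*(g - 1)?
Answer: -27426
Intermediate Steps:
h(g) = g*(-1 + g)
Y + h(-289) = -111236 - 289*(-1 - 289) = -111236 - 289*(-290) = -111236 + 83810 = -27426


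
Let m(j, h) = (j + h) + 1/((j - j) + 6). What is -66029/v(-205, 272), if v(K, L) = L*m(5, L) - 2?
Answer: -198087/226162 ≈ -0.87586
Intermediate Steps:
m(j, h) = 1/6 + h + j (m(j, h) = (h + j) + 1/(0 + 6) = (h + j) + 1/6 = 1/6 + h + j)
v(K, L) = -2 + L*(31/6 + L) (v(K, L) = L*(1/6 + L + 5) - 2 = L*(31/6 + L) - 2 = -2 + L*(31/6 + L))
-66029/v(-205, 272) = -66029/(-2 + (1/6)*272*(31 + 6*272)) = -66029/(-2 + (1/6)*272*(31 + 1632)) = -66029/(-2 + (1/6)*272*1663) = -66029/(-2 + 226168/3) = -66029/226162/3 = -66029*3/226162 = -198087/226162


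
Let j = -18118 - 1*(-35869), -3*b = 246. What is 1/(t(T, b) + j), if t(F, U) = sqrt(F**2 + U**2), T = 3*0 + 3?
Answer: 17751/315091268 - sqrt(6733)/315091268 ≈ 5.6076e-5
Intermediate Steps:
b = -82 (b = -1/3*246 = -82)
T = 3 (T = 0 + 3 = 3)
j = 17751 (j = -18118 + 35869 = 17751)
1/(t(T, b) + j) = 1/(sqrt(3**2 + (-82)**2) + 17751) = 1/(sqrt(9 + 6724) + 17751) = 1/(sqrt(6733) + 17751) = 1/(17751 + sqrt(6733))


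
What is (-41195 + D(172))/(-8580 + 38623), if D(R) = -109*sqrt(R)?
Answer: -41195/30043 - 218*sqrt(43)/30043 ≈ -1.4188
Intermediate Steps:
(-41195 + D(172))/(-8580 + 38623) = (-41195 - 218*sqrt(43))/(-8580 + 38623) = (-41195 - 218*sqrt(43))/30043 = (-41195 - 218*sqrt(43))*(1/30043) = -41195/30043 - 218*sqrt(43)/30043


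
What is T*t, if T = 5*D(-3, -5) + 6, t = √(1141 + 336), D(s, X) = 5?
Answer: 31*√1477 ≈ 1191.4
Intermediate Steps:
t = √1477 ≈ 38.432
T = 31 (T = 5*5 + 6 = 25 + 6 = 31)
T*t = 31*√1477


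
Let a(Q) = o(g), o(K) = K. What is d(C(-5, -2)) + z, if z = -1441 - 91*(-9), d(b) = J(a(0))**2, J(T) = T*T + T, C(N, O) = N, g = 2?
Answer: -586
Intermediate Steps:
a(Q) = 2
J(T) = T + T**2 (J(T) = T**2 + T = T + T**2)
d(b) = 36 (d(b) = (2*(1 + 2))**2 = (2*3)**2 = 6**2 = 36)
z = -622 (z = -1441 - 1*(-819) = -1441 + 819 = -622)
d(C(-5, -2)) + z = 36 - 622 = -586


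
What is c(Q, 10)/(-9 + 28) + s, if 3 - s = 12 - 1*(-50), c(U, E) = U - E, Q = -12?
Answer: -1143/19 ≈ -60.158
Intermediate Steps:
s = -59 (s = 3 - (12 - 1*(-50)) = 3 - (12 + 50) = 3 - 1*62 = 3 - 62 = -59)
c(Q, 10)/(-9 + 28) + s = (-12 - 1*10)/(-9 + 28) - 59 = (-12 - 10)/19 - 59 = -22*1/19 - 59 = -22/19 - 59 = -1143/19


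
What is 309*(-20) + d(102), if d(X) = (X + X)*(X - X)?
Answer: -6180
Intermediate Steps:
d(X) = 0 (d(X) = (2*X)*0 = 0)
309*(-20) + d(102) = 309*(-20) + 0 = -6180 + 0 = -6180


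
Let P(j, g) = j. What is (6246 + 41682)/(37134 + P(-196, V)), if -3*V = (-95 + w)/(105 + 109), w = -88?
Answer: 23964/18469 ≈ 1.2975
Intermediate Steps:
V = 61/214 (V = -(-95 - 88)/(3*(105 + 109)) = -(-61)/214 = -⅓*(-183/214) = 61/214 ≈ 0.28505)
(6246 + 41682)/(37134 + P(-196, V)) = (6246 + 41682)/(37134 - 196) = 47928/36938 = 47928*(1/36938) = 23964/18469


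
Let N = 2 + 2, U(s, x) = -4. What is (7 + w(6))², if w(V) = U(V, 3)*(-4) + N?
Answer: 729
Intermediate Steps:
N = 4
w(V) = 20 (w(V) = -4*(-4) + 4 = 16 + 4 = 20)
(7 + w(6))² = (7 + 20)² = 27² = 729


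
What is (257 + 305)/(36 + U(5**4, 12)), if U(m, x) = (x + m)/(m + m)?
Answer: 702500/45637 ≈ 15.393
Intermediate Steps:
U(m, x) = (m + x)/(2*m) (U(m, x) = (m + x)/((2*m)) = (m + x)*(1/(2*m)) = (m + x)/(2*m))
(257 + 305)/(36 + U(5**4, 12)) = (257 + 305)/(36 + (5**4 + 12)/(2*(5**4))) = 562/(36 + (1/2)*(625 + 12)/625) = 562/(36 + (1/2)*(1/625)*637) = 562/(36 + 637/1250) = 562/(45637/1250) = 562*(1250/45637) = 702500/45637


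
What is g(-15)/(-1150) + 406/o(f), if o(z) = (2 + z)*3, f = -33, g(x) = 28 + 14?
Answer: -235403/53475 ≈ -4.4021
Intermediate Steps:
g(x) = 42
o(z) = 6 + 3*z
g(-15)/(-1150) + 406/o(f) = 42/(-1150) + 406/(6 + 3*(-33)) = 42*(-1/1150) + 406/(6 - 99) = -21/575 + 406/(-93) = -21/575 + 406*(-1/93) = -21/575 - 406/93 = -235403/53475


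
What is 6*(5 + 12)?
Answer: 102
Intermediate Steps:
6*(5 + 12) = 6*17 = 102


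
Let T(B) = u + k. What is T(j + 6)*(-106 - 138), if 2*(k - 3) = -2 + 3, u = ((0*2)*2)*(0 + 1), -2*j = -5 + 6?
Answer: -854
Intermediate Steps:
j = -½ (j = -(-5 + 6)/2 = -½*1 = -½ ≈ -0.50000)
u = 0 (u = (0*2)*1 = 0*1 = 0)
k = 7/2 (k = 3 + (-2 + 3)/2 = 3 + (½)*1 = 3 + ½ = 7/2 ≈ 3.5000)
T(B) = 7/2 (T(B) = 0 + 7/2 = 7/2)
T(j + 6)*(-106 - 138) = 7*(-106 - 138)/2 = (7/2)*(-244) = -854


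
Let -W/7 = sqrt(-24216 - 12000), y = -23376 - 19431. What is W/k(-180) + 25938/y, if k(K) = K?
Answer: -8646/14269 + 7*I*sqrt(1006)/30 ≈ -0.60593 + 7.4007*I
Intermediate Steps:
y = -42807
W = -42*I*sqrt(1006) (W = -7*sqrt(-24216 - 12000) = -42*I*sqrt(1006) ≈ -1332.1*I)
W/k(-180) + 25938/y = -42*I*sqrt(1006)/(-180) + 25938/(-42807) = -42*I*sqrt(1006)*(-1/180) + 25938*(-1/42807) = 7*I*sqrt(1006)/30 - 8646/14269 = -8646/14269 + 7*I*sqrt(1006)/30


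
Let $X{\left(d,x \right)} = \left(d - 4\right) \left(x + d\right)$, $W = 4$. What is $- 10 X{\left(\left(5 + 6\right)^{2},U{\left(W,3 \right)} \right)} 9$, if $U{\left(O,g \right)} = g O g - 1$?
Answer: $-1642680$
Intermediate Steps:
$U{\left(O,g \right)} = -1 + O g^{2}$ ($U{\left(O,g \right)} = O g g - 1 = O g^{2} - 1 = -1 + O g^{2}$)
$X{\left(d,x \right)} = \left(-4 + d\right) \left(d + x\right)$
$- 10 X{\left(\left(5 + 6\right)^{2},U{\left(W,3 \right)} \right)} 9 = - 10 \left(\left(\left(5 + 6\right)^{2}\right)^{2} - 4 \left(5 + 6\right)^{2} - 4 \left(-1 + 4 \cdot 3^{2}\right) + \left(5 + 6\right)^{2} \left(-1 + 4 \cdot 3^{2}\right)\right) 9 = - 10 \left(\left(11^{2}\right)^{2} - 4 \cdot 11^{2} - 4 \left(-1 + 4 \cdot 9\right) + 11^{2} \left(-1 + 4 \cdot 9\right)\right) 9 = - 10 \left(121^{2} - 484 - 4 \left(-1 + 36\right) + 121 \left(-1 + 36\right)\right) 9 = - 10 \left(14641 - 484 - 140 + 121 \cdot 35\right) 9 = - 10 \left(14641 - 484 - 140 + 4235\right) 9 = \left(-10\right) 18252 \cdot 9 = \left(-182520\right) 9 = -1642680$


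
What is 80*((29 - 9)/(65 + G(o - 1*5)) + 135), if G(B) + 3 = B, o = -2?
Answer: 119120/11 ≈ 10829.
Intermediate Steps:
G(B) = -3 + B
80*((29 - 9)/(65 + G(o - 1*5)) + 135) = 80*((29 - 9)/(65 + (-3 + (-2 - 1*5))) + 135) = 80*(20/(65 + (-3 + (-2 - 5))) + 135) = 80*(20/(65 + (-3 - 7)) + 135) = 80*(20/(65 - 10) + 135) = 80*(20/55 + 135) = 80*(20*(1/55) + 135) = 80*(4/11 + 135) = 80*(1489/11) = 119120/11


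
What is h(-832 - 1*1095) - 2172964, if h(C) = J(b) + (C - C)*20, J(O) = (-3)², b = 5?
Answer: -2172955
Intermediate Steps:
J(O) = 9
h(C) = 9 (h(C) = 9 + (C - C)*20 = 9 + 0*20 = 9 + 0 = 9)
h(-832 - 1*1095) - 2172964 = 9 - 2172964 = -2172955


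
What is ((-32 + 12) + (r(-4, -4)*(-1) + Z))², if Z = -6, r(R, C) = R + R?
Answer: 324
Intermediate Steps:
r(R, C) = 2*R
((-32 + 12) + (r(-4, -4)*(-1) + Z))² = ((-32 + 12) + ((2*(-4))*(-1) - 6))² = (-20 + (-8*(-1) - 6))² = (-20 + (8 - 6))² = (-20 + 2)² = (-18)² = 324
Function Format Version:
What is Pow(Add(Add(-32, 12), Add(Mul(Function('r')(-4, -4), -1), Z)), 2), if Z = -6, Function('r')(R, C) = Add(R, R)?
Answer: 324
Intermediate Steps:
Function('r')(R, C) = Mul(2, R)
Pow(Add(Add(-32, 12), Add(Mul(Function('r')(-4, -4), -1), Z)), 2) = Pow(Add(Add(-32, 12), Add(Mul(Mul(2, -4), -1), -6)), 2) = Pow(Add(-20, Add(Mul(-8, -1), -6)), 2) = Pow(Add(-20, Add(8, -6)), 2) = Pow(Add(-20, 2), 2) = Pow(-18, 2) = 324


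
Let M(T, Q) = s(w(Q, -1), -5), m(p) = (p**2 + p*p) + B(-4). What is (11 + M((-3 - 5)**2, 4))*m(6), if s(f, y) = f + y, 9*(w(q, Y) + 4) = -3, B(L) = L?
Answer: 340/3 ≈ 113.33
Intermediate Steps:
w(q, Y) = -13/3 (w(q, Y) = -4 + (1/9)*(-3) = -4 - 1/3 = -13/3)
m(p) = -4 + 2*p**2 (m(p) = (p**2 + p*p) - 4 = (p**2 + p**2) - 4 = 2*p**2 - 4 = -4 + 2*p**2)
M(T, Q) = -28/3 (M(T, Q) = -13/3 - 5 = -28/3)
(11 + M((-3 - 5)**2, 4))*m(6) = (11 - 28/3)*(-4 + 2*6**2) = 5*(-4 + 2*36)/3 = 5*(-4 + 72)/3 = (5/3)*68 = 340/3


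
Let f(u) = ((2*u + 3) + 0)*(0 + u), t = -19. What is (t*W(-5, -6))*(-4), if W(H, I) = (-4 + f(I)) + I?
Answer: 3344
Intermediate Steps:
f(u) = u*(3 + 2*u) (f(u) = ((3 + 2*u) + 0)*u = (3 + 2*u)*u = u*(3 + 2*u))
W(H, I) = -4 + I + I*(3 + 2*I) (W(H, I) = (-4 + I*(3 + 2*I)) + I = -4 + I + I*(3 + 2*I))
(t*W(-5, -6))*(-4) = -19*(-4 - 6 - 6*(3 + 2*(-6)))*(-4) = -19*(-4 - 6 - 6*(3 - 12))*(-4) = -19*(-4 - 6 - 6*(-9))*(-4) = -19*(-4 - 6 + 54)*(-4) = -19*44*(-4) = -836*(-4) = 3344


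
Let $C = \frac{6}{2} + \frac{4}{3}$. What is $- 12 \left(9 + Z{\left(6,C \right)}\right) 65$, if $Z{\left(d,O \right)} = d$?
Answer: $-11700$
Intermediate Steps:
$C = \frac{13}{3}$ ($C = 6 \cdot \frac{1}{2} + 4 \cdot \frac{1}{3} = 3 + \frac{4}{3} = \frac{13}{3} \approx 4.3333$)
$- 12 \left(9 + Z{\left(6,C \right)}\right) 65 = - 12 \left(9 + 6\right) 65 = \left(-12\right) 15 \cdot 65 = \left(-180\right) 65 = -11700$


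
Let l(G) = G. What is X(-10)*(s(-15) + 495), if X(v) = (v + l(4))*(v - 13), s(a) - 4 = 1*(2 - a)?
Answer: 71208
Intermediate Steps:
s(a) = 6 - a (s(a) = 4 + 1*(2 - a) = 4 + (2 - a) = 6 - a)
X(v) = (-13 + v)*(4 + v) (X(v) = (v + 4)*(v - 13) = (4 + v)*(-13 + v) = (-13 + v)*(4 + v))
X(-10)*(s(-15) + 495) = (-52 + (-10)**2 - 9*(-10))*((6 - 1*(-15)) + 495) = (-52 + 100 + 90)*((6 + 15) + 495) = 138*(21 + 495) = 138*516 = 71208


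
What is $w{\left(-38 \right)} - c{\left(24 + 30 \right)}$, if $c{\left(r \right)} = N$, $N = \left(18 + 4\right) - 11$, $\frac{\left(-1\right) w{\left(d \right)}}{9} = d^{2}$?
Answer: $-13007$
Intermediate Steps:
$w{\left(d \right)} = - 9 d^{2}$
$N = 11$ ($N = 22 - 11 = 11$)
$c{\left(r \right)} = 11$
$w{\left(-38 \right)} - c{\left(24 + 30 \right)} = - 9 \left(-38\right)^{2} - 11 = \left(-9\right) 1444 - 11 = -12996 - 11 = -13007$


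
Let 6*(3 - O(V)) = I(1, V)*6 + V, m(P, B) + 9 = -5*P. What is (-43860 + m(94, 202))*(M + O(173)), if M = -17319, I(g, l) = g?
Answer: 4614581425/6 ≈ 7.6910e+8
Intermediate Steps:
m(P, B) = -9 - 5*P
O(V) = 2 - V/6 (O(V) = 3 - (1*6 + V)/6 = 3 - (6 + V)/6 = 3 + (-1 - V/6) = 2 - V/6)
(-43860 + m(94, 202))*(M + O(173)) = (-43860 + (-9 - 5*94))*(-17319 + (2 - ⅙*173)) = (-43860 + (-9 - 470))*(-17319 + (2 - 173/6)) = (-43860 - 479)*(-17319 - 161/6) = -44339*(-104075/6) = 4614581425/6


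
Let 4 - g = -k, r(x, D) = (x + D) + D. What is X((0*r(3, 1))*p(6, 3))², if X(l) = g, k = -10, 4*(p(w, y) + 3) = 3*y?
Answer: 36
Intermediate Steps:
p(w, y) = -3 + 3*y/4 (p(w, y) = -3 + (3*y)/4 = -3 + 3*y/4)
r(x, D) = x + 2*D (r(x, D) = (D + x) + D = x + 2*D)
g = -6 (g = 4 - (-1)*(-10) = 4 - 1*10 = 4 - 10 = -6)
X(l) = -6
X((0*r(3, 1))*p(6, 3))² = (-6)² = 36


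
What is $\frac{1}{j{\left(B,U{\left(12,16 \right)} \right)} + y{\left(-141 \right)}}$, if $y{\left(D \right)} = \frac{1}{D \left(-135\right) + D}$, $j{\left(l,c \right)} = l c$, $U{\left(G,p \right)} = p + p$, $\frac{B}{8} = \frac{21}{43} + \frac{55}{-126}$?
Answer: $\frac{17061282}{226527367} \approx 0.075317$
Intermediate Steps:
$B = \frac{1124}{2709}$ ($B = 8 \left(\frac{21}{43} + \frac{55}{-126}\right) = 8 \left(21 \cdot \frac{1}{43} + 55 \left(- \frac{1}{126}\right)\right) = 8 \left(\frac{21}{43} - \frac{55}{126}\right) = 8 \cdot \frac{281}{5418} = \frac{1124}{2709} \approx 0.41491$)
$U{\left(G,p \right)} = 2 p$
$j{\left(l,c \right)} = c l$
$y{\left(D \right)} = - \frac{1}{134 D}$ ($y{\left(D \right)} = \frac{1}{- 135 D + D} = \frac{1}{\left(-134\right) D} = - \frac{1}{134 D}$)
$\frac{1}{j{\left(B,U{\left(12,16 \right)} \right)} + y{\left(-141 \right)}} = \frac{1}{2 \cdot 16 \cdot \frac{1124}{2709} - \frac{1}{134 \left(-141\right)}} = \frac{1}{32 \cdot \frac{1124}{2709} - - \frac{1}{18894}} = \frac{1}{\frac{35968}{2709} + \frac{1}{18894}} = \frac{1}{\frac{226527367}{17061282}} = \frac{17061282}{226527367}$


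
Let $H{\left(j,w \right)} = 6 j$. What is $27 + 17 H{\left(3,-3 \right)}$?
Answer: $333$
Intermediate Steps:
$27 + 17 H{\left(3,-3 \right)} = 27 + 17 \cdot 6 \cdot 3 = 27 + 17 \cdot 18 = 27 + 306 = 333$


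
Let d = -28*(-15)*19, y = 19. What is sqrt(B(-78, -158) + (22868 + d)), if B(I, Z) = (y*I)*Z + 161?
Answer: sqrt(265165) ≈ 514.94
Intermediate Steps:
d = 7980 (d = 420*19 = 7980)
B(I, Z) = 161 + 19*I*Z (B(I, Z) = (19*I)*Z + 161 = 19*I*Z + 161 = 161 + 19*I*Z)
sqrt(B(-78, -158) + (22868 + d)) = sqrt((161 + 19*(-78)*(-158)) + (22868 + 7980)) = sqrt((161 + 234156) + 30848) = sqrt(234317 + 30848) = sqrt(265165)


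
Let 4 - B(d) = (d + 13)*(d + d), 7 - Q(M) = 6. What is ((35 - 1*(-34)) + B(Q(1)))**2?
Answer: 2025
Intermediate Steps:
Q(M) = 1 (Q(M) = 7 - 1*6 = 7 - 6 = 1)
B(d) = 4 - 2*d*(13 + d) (B(d) = 4 - (d + 13)*(d + d) = 4 - (13 + d)*2*d = 4 - 2*d*(13 + d))
((35 - 1*(-34)) + B(Q(1)))**2 = ((35 - 1*(-34)) + (4 - 26*1 - 2*1**2))**2 = ((35 + 34) + (4 - 26 - 2*1))**2 = (69 + (4 - 26 - 2))**2 = (69 - 24)**2 = 45**2 = 2025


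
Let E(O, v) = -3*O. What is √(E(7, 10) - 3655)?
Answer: 2*I*√919 ≈ 60.63*I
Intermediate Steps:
√(E(7, 10) - 3655) = √(-3*7 - 3655) = √(-21 - 3655) = √(-3676) = 2*I*√919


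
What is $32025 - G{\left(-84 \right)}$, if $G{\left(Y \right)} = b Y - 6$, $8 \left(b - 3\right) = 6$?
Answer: $32346$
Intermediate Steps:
$b = \frac{15}{4}$ ($b = 3 + \frac{1}{8} \cdot 6 = 3 + \frac{3}{4} = \frac{15}{4} \approx 3.75$)
$G{\left(Y \right)} = -6 + \frac{15 Y}{4}$ ($G{\left(Y \right)} = \frac{15 Y}{4} - 6 = -6 + \frac{15 Y}{4}$)
$32025 - G{\left(-84 \right)} = 32025 - \left(-6 + \frac{15}{4} \left(-84\right)\right) = 32025 - \left(-6 - 315\right) = 32025 - -321 = 32025 + 321 = 32346$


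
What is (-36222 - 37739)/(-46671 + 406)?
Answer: 73961/46265 ≈ 1.5986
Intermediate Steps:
(-36222 - 37739)/(-46671 + 406) = -73961/(-46265) = -73961*(-1/46265) = 73961/46265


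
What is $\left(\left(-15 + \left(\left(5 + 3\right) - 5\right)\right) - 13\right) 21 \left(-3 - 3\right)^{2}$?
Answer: $-18900$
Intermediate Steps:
$\left(\left(-15 + \left(\left(5 + 3\right) - 5\right)\right) - 13\right) 21 \left(-3 - 3\right)^{2} = \left(\left(-15 + \left(8 - 5\right)\right) - 13\right) 21 \left(-6\right)^{2} = \left(\left(-15 + 3\right) - 13\right) 21 \cdot 36 = \left(-12 - 13\right) 21 \cdot 36 = \left(-25\right) 21 \cdot 36 = \left(-525\right) 36 = -18900$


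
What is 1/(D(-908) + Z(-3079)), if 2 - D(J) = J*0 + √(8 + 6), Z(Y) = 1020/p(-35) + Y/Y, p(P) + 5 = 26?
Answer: 2527/129635 + 49*√14/129635 ≈ 0.020907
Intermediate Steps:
p(P) = 21 (p(P) = -5 + 26 = 21)
Z(Y) = 347/7 (Z(Y) = 1020/21 + Y/Y = 1020*(1/21) + 1 = 340/7 + 1 = 347/7)
D(J) = 2 - √14 (D(J) = 2 - (J*0 + √(8 + 6)) = 2 - (0 + √14) = 2 - √14)
1/(D(-908) + Z(-3079)) = 1/((2 - √14) + 347/7) = 1/(361/7 - √14)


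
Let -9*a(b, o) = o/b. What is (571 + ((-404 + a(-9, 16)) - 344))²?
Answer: 205091041/6561 ≈ 31259.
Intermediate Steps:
a(b, o) = -o/(9*b)
(571 + ((-404 + a(-9, 16)) - 344))² = (571 + ((-404 - ⅑*16/(-9)) - 344))² = (571 + ((-404 - ⅑*16*(-⅑)) - 344))² = (571 + ((-404 + 16/81) - 344))² = (571 + (-32708/81 - 344))² = (571 - 60572/81)² = (-14321/81)² = 205091041/6561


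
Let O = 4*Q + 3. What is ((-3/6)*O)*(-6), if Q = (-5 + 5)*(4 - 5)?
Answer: 9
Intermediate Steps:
Q = 0 (Q = 0*(-1) = 0)
O = 3 (O = 4*0 + 3 = 0 + 3 = 3)
((-3/6)*O)*(-6) = (-3/6*3)*(-6) = (-3*⅙*3)*(-6) = -½*3*(-6) = -3/2*(-6) = 9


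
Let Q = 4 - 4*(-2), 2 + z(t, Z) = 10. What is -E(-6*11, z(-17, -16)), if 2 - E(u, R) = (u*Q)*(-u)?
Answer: -52274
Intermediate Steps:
z(t, Z) = 8 (z(t, Z) = -2 + 10 = 8)
Q = 12 (Q = 4 + 8 = 12)
E(u, R) = 2 + 12*u² (E(u, R) = 2 - u*12*(-u) = 2 - 12*u*(-u) = 2 - (-12)*u² = 2 + 12*u²)
-E(-6*11, z(-17, -16)) = -(2 + 12*(-6*11)²) = -(2 + 12*(-66)²) = -(2 + 12*4356) = -(2 + 52272) = -1*52274 = -52274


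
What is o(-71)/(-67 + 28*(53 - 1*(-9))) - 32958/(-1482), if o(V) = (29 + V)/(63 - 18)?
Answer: 137513797/6183645 ≈ 22.238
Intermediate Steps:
o(V) = 29/45 + V/45 (o(V) = (29 + V)/45 = (29 + V)*(1/45) = 29/45 + V/45)
o(-71)/(-67 + 28*(53 - 1*(-9))) - 32958/(-1482) = (29/45 + (1/45)*(-71))/(-67 + 28*(53 - 1*(-9))) - 32958/(-1482) = (29/45 - 71/45)/(-67 + 28*(53 + 9)) - 32958*(-1/1482) = -14/(15*(-67 + 28*62)) + 5493/247 = -14/(15*(-67 + 1736)) + 5493/247 = -14/15/1669 + 5493/247 = -14/15*1/1669 + 5493/247 = -14/25035 + 5493/247 = 137513797/6183645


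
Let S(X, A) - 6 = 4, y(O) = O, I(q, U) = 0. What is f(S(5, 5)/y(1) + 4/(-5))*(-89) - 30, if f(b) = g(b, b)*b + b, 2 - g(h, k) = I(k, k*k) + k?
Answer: 126164/25 ≈ 5046.6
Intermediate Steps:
S(X, A) = 10 (S(X, A) = 6 + 4 = 10)
g(h, k) = 2 - k (g(h, k) = 2 - (0 + k) = 2 - k)
f(b) = b + b*(2 - b) (f(b) = (2 - b)*b + b = b*(2 - b) + b = b + b*(2 - b))
f(S(5, 5)/y(1) + 4/(-5))*(-89) - 30 = ((10/1 + 4/(-5))*(3 - (10/1 + 4/(-5))))*(-89) - 30 = ((10*1 + 4*(-⅕))*(3 - (10*1 + 4*(-⅕))))*(-89) - 30 = ((10 - ⅘)*(3 - (10 - ⅘)))*(-89) - 30 = (46*(3 - 1*46/5)/5)*(-89) - 30 = (46*(3 - 46/5)/5)*(-89) - 30 = ((46/5)*(-31/5))*(-89) - 30 = -1426/25*(-89) - 30 = 126914/25 - 30 = 126164/25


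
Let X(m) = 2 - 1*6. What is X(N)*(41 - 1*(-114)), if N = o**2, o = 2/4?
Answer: -620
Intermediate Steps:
o = 1/2 (o = 2*(1/4) = 1/2 ≈ 0.50000)
N = 1/4 (N = (1/2)**2 = 1/4 ≈ 0.25000)
X(m) = -4 (X(m) = 2 - 6 = -4)
X(N)*(41 - 1*(-114)) = -4*(41 - 1*(-114)) = -4*(41 + 114) = -4*155 = -620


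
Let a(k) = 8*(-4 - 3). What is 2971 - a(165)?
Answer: 3027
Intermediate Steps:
a(k) = -56 (a(k) = 8*(-7) = -56)
2971 - a(165) = 2971 - 1*(-56) = 2971 + 56 = 3027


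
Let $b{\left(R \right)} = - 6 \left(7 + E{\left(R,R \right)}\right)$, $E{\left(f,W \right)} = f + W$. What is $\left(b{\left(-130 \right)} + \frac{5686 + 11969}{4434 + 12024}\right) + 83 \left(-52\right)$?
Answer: $- \frac{15343943}{5486} \approx -2796.9$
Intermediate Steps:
$E{\left(f,W \right)} = W + f$
$b{\left(R \right)} = -42 - 12 R$ ($b{\left(R \right)} = - 6 \left(7 + \left(R + R\right)\right) = - 6 \left(7 + 2 R\right) = -42 - 12 R$)
$\left(b{\left(-130 \right)} + \frac{5686 + 11969}{4434 + 12024}\right) + 83 \left(-52\right) = \left(\left(-42 - -1560\right) + \frac{5686 + 11969}{4434 + 12024}\right) + 83 \left(-52\right) = \left(\left(-42 + 1560\right) + \frac{17655}{16458}\right) - 4316 = \left(1518 + 17655 \cdot \frac{1}{16458}\right) - 4316 = \left(1518 + \frac{5885}{5486}\right) - 4316 = \frac{8333633}{5486} - 4316 = - \frac{15343943}{5486}$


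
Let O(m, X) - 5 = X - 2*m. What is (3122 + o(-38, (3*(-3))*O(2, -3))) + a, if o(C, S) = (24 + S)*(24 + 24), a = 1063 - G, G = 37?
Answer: 6164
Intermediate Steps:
a = 1026 (a = 1063 - 1*37 = 1063 - 37 = 1026)
O(m, X) = 5 + X - 2*m (O(m, X) = 5 + (X - 2*m) = 5 + X - 2*m)
o(C, S) = 1152 + 48*S (o(C, S) = (24 + S)*48 = 1152 + 48*S)
(3122 + o(-38, (3*(-3))*O(2, -3))) + a = (3122 + (1152 + 48*((3*(-3))*(5 - 3 - 2*2)))) + 1026 = (3122 + (1152 + 48*(-9*(5 - 3 - 4)))) + 1026 = (3122 + (1152 + 48*(-9*(-2)))) + 1026 = (3122 + (1152 + 48*18)) + 1026 = (3122 + (1152 + 864)) + 1026 = (3122 + 2016) + 1026 = 5138 + 1026 = 6164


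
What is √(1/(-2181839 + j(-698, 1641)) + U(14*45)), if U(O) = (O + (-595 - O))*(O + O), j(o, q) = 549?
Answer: 67*I*√794629570117610/2181290 ≈ 865.85*I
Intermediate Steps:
U(O) = -1190*O
√(1/(-2181839 + j(-698, 1641)) + U(14*45)) = √(1/(-2181839 + 549) - 16660*45) = √(1/(-2181290) - 1190*630) = √(-1/2181290 - 749700) = √(-1635313113001/2181290) = 67*I*√794629570117610/2181290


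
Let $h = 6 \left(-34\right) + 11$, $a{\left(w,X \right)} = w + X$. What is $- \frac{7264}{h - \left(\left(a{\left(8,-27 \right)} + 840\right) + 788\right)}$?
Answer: $\frac{3632}{901} \approx 4.0311$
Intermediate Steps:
$a{\left(w,X \right)} = X + w$
$h = -193$ ($h = -204 + 11 = -193$)
$- \frac{7264}{h - \left(\left(a{\left(8,-27 \right)} + 840\right) + 788\right)} = - \frac{7264}{-193 - \left(\left(\left(-27 + 8\right) + 840\right) + 788\right)} = - \frac{7264}{-193 - \left(\left(-19 + 840\right) + 788\right)} = - \frac{7264}{-193 - \left(821 + 788\right)} = - \frac{7264}{-193 - 1609} = - \frac{7264}{-1802} = \left(-7264\right) \left(- \frac{1}{1802}\right) = \frac{3632}{901}$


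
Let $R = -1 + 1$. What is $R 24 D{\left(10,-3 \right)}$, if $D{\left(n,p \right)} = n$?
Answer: $0$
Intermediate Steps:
$R = 0$
$R 24 D{\left(10,-3 \right)} = 0 \cdot 24 \cdot 10 = 0 \cdot 10 = 0$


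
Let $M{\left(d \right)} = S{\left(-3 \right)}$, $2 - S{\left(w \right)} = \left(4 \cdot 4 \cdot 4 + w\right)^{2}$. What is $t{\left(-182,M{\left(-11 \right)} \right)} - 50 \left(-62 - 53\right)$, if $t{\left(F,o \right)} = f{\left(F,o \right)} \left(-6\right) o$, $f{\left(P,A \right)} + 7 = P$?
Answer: $-4211596$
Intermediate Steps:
$f{\left(P,A \right)} = -7 + P$
$S{\left(w \right)} = 2 - \left(64 + w\right)^{2}$ ($S{\left(w \right)} = 2 - \left(4 \cdot 4 \cdot 4 + w\right)^{2} = 2 - \left(16 \cdot 4 + w\right)^{2} = 2 - \left(64 + w\right)^{2}$)
$M{\left(d \right)} = -3719$ ($M{\left(d \right)} = 2 - \left(64 - 3\right)^{2} = 2 - 61^{2} = 2 - 3721 = -3719$)
$t{\left(F,o \right)} = o \left(42 - 6 F\right)$ ($t{\left(F,o \right)} = \left(-7 + F\right) \left(-6\right) o = \left(42 - 6 F\right) o = o \left(42 - 6 F\right)$)
$t{\left(-182,M{\left(-11 \right)} \right)} - 50 \left(-62 - 53\right) = 6 \left(-3719\right) \left(7 - -182\right) - 50 \left(-62 - 53\right) = 6 \left(-3719\right) \left(7 + 182\right) - 50 \left(-115\right) = 6 \left(-3719\right) 189 - -5750 = -4217346 + 5750 = -4211596$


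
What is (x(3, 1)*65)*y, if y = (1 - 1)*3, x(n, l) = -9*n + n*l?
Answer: 0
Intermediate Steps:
x(n, l) = -9*n + l*n
y = 0 (y = 0*3 = 0)
(x(3, 1)*65)*y = ((3*(-9 + 1))*65)*0 = ((3*(-8))*65)*0 = -24*65*0 = -1560*0 = 0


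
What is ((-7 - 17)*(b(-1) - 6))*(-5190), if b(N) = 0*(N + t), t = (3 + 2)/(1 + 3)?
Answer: -747360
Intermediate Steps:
t = 5/4 ≈ 1.2500
b(N) = 0 (b(N) = 0*(N + 5/4) = 0*(5/4 + N) = 0)
((-7 - 17)*(b(-1) - 6))*(-5190) = ((-7 - 17)*(0 - 6))*(-5190) = -24*(-6)*(-5190) = 144*(-5190) = -747360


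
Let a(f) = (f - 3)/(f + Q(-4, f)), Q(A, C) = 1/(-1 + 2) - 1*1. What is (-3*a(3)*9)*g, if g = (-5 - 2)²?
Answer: 0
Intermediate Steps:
g = 49 (g = (-7)² = 49)
Q(A, C) = 0 (Q(A, C) = 1/1 - 1 = 1 - 1 = 0)
a(f) = (-3 + f)/f (a(f) = (f - 3)/(f + 0) = (-3 + f)/f)
(-3*a(3)*9)*g = (-3*(-3 + 3)/3*9)*49 = (-0*9)*49 = (-3*0*9)*49 = (0*9)*49 = 0*49 = 0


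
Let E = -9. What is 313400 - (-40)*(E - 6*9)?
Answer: 310880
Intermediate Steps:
313400 - (-40)*(E - 6*9) = 313400 - (-40)*(-9 - 6*9) = 313400 - (-40)*(-9 - 54) = 313400 - (-40)*(-63) = 313400 - 1*2520 = 313400 - 2520 = 310880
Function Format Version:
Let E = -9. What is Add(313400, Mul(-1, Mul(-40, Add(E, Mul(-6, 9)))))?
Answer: 310880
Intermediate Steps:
Add(313400, Mul(-1, Mul(-40, Add(E, Mul(-6, 9))))) = Add(313400, Mul(-1, Mul(-40, Add(-9, Mul(-6, 9))))) = Add(313400, Mul(-1, Mul(-40, Add(-9, -54)))) = Add(313400, Mul(-1, Mul(-40, -63))) = Add(313400, Mul(-1, 2520)) = Add(313400, -2520) = 310880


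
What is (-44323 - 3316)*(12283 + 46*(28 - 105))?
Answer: -416412499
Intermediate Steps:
(-44323 - 3316)*(12283 + 46*(28 - 105)) = -47639*(12283 + 46*(-77)) = -47639*(12283 - 3542) = -47639*8741 = -416412499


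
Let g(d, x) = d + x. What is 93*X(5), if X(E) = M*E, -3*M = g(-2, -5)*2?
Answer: 2170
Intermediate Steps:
M = 14/3 (M = -(-2 - 5)*2/3 = -(-7)*2/3 = -⅓*(-14) = 14/3 ≈ 4.6667)
X(E) = 14*E/3
93*X(5) = 93*((14/3)*5) = 93*(70/3) = 2170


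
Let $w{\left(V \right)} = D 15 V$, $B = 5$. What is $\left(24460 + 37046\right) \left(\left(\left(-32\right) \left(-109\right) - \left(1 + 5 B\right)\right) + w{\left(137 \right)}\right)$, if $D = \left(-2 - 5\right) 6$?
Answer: $-5095649088$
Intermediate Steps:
$D = -42$ ($D = \left(-7\right) 6 = -42$)
$w{\left(V \right)} = - 630 V$ ($w{\left(V \right)} = - 42 \cdot 15 V = - 630 V$)
$\left(24460 + 37046\right) \left(\left(\left(-32\right) \left(-109\right) - \left(1 + 5 B\right)\right) + w{\left(137 \right)}\right) = \left(24460 + 37046\right) \left(\left(\left(-32\right) \left(-109\right) - 26\right) - 86310\right) = 61506 \left(\left(3488 - 26\right) - 86310\right) = 61506 \left(3462 - 86310\right) = 61506 \left(-82848\right) = -5095649088$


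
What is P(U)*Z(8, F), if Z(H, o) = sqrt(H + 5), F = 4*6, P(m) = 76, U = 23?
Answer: 76*sqrt(13) ≈ 274.02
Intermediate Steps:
F = 24
Z(H, o) = sqrt(5 + H)
P(U)*Z(8, F) = 76*sqrt(5 + 8) = 76*sqrt(13)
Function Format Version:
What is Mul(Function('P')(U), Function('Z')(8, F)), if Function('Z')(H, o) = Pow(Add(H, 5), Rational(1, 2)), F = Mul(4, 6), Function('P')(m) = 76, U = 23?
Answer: Mul(76, Pow(13, Rational(1, 2))) ≈ 274.02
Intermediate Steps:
F = 24
Function('Z')(H, o) = Pow(Add(5, H), Rational(1, 2))
Mul(Function('P')(U), Function('Z')(8, F)) = Mul(76, Pow(Add(5, 8), Rational(1, 2))) = Mul(76, Pow(13, Rational(1, 2)))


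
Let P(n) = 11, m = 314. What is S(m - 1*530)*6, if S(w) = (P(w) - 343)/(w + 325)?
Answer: -1992/109 ≈ -18.275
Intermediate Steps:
S(w) = -332/(325 + w) (S(w) = (11 - 343)/(w + 325) = -332/(325 + w))
S(m - 1*530)*6 = -332/(325 + (314 - 1*530))*6 = -332/(325 + (314 - 530))*6 = -332/(325 - 216)*6 = -332/109*6 = -1992/109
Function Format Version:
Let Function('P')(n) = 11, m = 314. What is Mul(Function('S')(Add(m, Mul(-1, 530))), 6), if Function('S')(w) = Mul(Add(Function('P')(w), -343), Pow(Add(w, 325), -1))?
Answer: Rational(-1992, 109) ≈ -18.275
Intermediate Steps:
Function('S')(w) = Mul(-332, Pow(Add(325, w), -1)) (Function('S')(w) = Mul(Add(11, -343), Pow(Add(w, 325), -1)) = Mul(-332, Pow(Add(325, w), -1)))
Mul(Function('S')(Add(m, Mul(-1, 530))), 6) = Mul(Mul(-332, Pow(Add(325, Add(314, Mul(-1, 530))), -1)), 6) = Mul(Mul(-332, Pow(Add(325, Add(314, -530)), -1)), 6) = Mul(Mul(-332, Pow(Add(325, -216), -1)), 6) = Mul(Mul(-332, Pow(109, -1)), 6) = Mul(Mul(-332, Rational(1, 109)), 6) = Mul(Rational(-332, 109), 6) = Rational(-1992, 109)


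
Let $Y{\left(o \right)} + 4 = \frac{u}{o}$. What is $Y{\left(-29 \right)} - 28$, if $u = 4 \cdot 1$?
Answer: $- \frac{932}{29} \approx -32.138$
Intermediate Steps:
$u = 4$
$Y{\left(o \right)} = -4 + \frac{4}{o}$
$Y{\left(-29 \right)} - 28 = \left(-4 + \frac{4}{-29}\right) - 28 = \left(-4 + 4 \left(- \frac{1}{29}\right)\right) - 28 = \left(-4 - \frac{4}{29}\right) - 28 = - \frac{120}{29} - 28 = - \frac{932}{29}$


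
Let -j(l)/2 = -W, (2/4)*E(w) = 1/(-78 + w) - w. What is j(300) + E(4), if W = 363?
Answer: 26565/37 ≈ 717.97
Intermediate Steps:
E(w) = -2*w + 2/(-78 + w) (E(w) = 2*(1/(-78 + w) - w) = -2*w + 2/(-78 + w))
j(l) = 726 (j(l) = -(-2)*363 = -2*(-363) = 726)
j(300) + E(4) = 726 + 2*(1 - 1*4² + 78*4)/(-78 + 4) = 726 + 2*(1 - 1*16 + 312)/(-74) = 726 + 2*(-1/74)*(1 - 16 + 312) = 726 + 2*(-1/74)*297 = 726 - 297/37 = 26565/37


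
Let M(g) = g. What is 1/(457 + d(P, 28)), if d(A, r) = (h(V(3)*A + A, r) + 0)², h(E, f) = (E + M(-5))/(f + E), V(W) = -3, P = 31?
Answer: 1156/532781 ≈ 0.0021697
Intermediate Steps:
h(E, f) = (-5 + E)/(E + f) (h(E, f) = (E - 5)/(f + E) = (-5 + E)/(E + f))
d(A, r) = (-5 - 2*A)²/(r - 2*A)² (d(A, r) = ((-5 + (-3*A + A))/((-3*A + A) + r) + 0)² = ((-5 - 2*A)/(-2*A + r) + 0)² = ((-5 - 2*A)/(r - 2*A) + 0)² = ((-5 - 2*A)/(r - 2*A))² = (-5 - 2*A)²/(r - 2*A)²)
1/(457 + d(P, 28)) = 1/(457 + (5 + 2*31)²/(28 - 2*31)²) = 1/(457 + (5 + 62)²/(28 - 62)²) = 1/(457 + 67²/(-34)²) = 1/(457 + 4489*(1/1156)) = 1/(457 + 4489/1156) = 1/(532781/1156) = 1156/532781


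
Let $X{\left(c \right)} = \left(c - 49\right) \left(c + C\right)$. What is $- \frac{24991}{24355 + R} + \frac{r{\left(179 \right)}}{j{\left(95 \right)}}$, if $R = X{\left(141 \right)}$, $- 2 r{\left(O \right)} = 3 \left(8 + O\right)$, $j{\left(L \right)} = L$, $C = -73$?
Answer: $- \frac{21921061}{5816090} \approx -3.769$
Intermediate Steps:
$r{\left(O \right)} = -12 - \frac{3 O}{2}$ ($r{\left(O \right)} = - \frac{3 \left(8 + O\right)}{2} = - \frac{24 + 3 O}{2} = -12 - \frac{3 O}{2}$)
$X{\left(c \right)} = \left(-73 + c\right) \left(-49 + c\right)$ ($X{\left(c \right)} = \left(c - 49\right) \left(c - 73\right) = \left(-49 + c\right) \left(-73 + c\right) = \left(-73 + c\right) \left(-49 + c\right)$)
$R = 6256$ ($R = 3577 + 141^{2} - 17202 = 3577 + 19881 - 17202 = 6256$)
$- \frac{24991}{24355 + R} + \frac{r{\left(179 \right)}}{j{\left(95 \right)}} = - \frac{24991}{24355 + 6256} + \frac{-12 - \frac{537}{2}}{95} = - \frac{24991}{30611} + \left(-12 - \frac{537}{2}\right) \frac{1}{95} = \left(-24991\right) \frac{1}{30611} - \frac{561}{190} = - \frac{24991}{30611} - \frac{561}{190} = - \frac{21921061}{5816090}$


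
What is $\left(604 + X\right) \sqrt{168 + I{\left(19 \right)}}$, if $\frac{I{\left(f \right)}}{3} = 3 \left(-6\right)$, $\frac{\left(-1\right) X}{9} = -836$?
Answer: $8128 \sqrt{114} \approx 86783.0$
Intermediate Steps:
$X = 7524$ ($X = \left(-9\right) \left(-836\right) = 7524$)
$I{\left(f \right)} = -54$ ($I{\left(f \right)} = 3 \cdot 3 \left(-6\right) = 3 \left(-18\right) = -54$)
$\left(604 + X\right) \sqrt{168 + I{\left(19 \right)}} = \left(604 + 7524\right) \sqrt{168 - 54} = 8128 \sqrt{114}$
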